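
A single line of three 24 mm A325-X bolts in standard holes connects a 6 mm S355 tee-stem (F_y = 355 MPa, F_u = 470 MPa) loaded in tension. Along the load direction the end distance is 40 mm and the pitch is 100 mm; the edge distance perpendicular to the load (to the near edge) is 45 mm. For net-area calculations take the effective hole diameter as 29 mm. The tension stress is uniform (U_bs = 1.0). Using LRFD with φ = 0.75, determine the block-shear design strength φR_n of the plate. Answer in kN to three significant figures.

277 kN

Shear plane L_v = 40 + 2·100 = 240 mm; A_gv = 240 × 6 = 1440 mm².
A_nv = (240 − 2.5·29) × 6 = 1005 mm².
A_nt = (45 − 0.5·29) × 6 = 183 mm².
0.6 F_u A_nv = 283.4 kN; 0.6 F_y A_gv = 306.7 kN → shear rupture governs the shear term.
R_n = 283.4 + 1.0 × 470 × 183 / 1000 = 369.4 kN.
Design strength φR_n = 0.75 × 369.4 = 277 kN.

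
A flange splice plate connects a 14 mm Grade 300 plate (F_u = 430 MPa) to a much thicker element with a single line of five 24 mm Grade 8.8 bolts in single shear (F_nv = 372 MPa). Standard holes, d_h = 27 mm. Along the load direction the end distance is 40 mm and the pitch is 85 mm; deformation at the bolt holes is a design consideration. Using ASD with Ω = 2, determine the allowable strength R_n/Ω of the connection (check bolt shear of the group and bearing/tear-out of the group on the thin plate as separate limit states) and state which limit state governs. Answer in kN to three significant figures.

Bolt shear: A_b = π·24²/4 = 452.4 mm²; R_n = 372 × 452.4 × 5 × 1 / 1000 = 841.4 kN → 841.4 / 2 = 421 kN.
Bearing (1.2 l_c t F_u ≤ 2.4 d t F_u): upper limit = 2.4·24·14·430 / 1000 = 346.8 kN.
  Edge l_c = 40 − 27/2 = 26.5 → r_n = 191.4 kN; interior l_c = 85 − 27 = 58 → r_n = 346.8 kN.
  R_n,bearing = 1·191.4 + 4·346.8 = 1578 kN → 1578 / 2 = 789 kN.
Bolt shear governs: 421 kN.

421 kN (bolt shear governs)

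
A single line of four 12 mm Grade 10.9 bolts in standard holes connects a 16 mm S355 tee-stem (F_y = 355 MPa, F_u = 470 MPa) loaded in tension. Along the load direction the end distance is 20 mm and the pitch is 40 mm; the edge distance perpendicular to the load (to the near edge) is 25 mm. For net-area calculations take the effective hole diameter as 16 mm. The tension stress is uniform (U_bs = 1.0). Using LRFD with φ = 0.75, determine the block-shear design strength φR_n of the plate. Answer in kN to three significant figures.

Shear plane L_v = 20 + 3·40 = 140 mm; A_gv = 140 × 16 = 2240 mm².
A_nv = (140 − 3.5·16) × 16 = 1344 mm².
A_nt = (25 − 0.5·16) × 16 = 272 mm².
0.6 F_u A_nv = 379 kN; 0.6 F_y A_gv = 477.1 kN → shear rupture governs the shear term.
R_n = 379 + 1.0 × 470 × 272 / 1000 = 506.8 kN.
Design strength φR_n = 0.75 × 506.8 = 380 kN.

380 kN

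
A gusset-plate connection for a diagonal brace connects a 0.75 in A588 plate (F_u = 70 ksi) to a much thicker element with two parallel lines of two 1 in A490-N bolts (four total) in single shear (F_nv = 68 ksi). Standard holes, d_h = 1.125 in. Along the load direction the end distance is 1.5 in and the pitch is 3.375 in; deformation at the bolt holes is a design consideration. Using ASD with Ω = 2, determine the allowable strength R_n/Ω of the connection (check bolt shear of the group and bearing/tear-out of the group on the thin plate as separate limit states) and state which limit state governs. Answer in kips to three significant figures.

107 kips (bolt shear governs)

Bolt shear: A_b = π·1²/4 = 0.7854 in²; R_n = 68 × 0.7854 × 4 × 1 = 213.6 kips → 213.6 / 2 = 107 kips.
Bearing (1.2 l_c t F_u ≤ 2.4 d t F_u): upper limit = 2.4·1·0.75·70 = 126 kips.
  Edge l_c = 1.5 − 1.125/2 = 0.9375 → r_n = 59.06 kips; interior l_c = 3.375 − 1.125 = 2.25 → r_n = 126 kips.
  R_n,bearing = 2·59.06 + 2·126 = 370.1 kips → 370.1 / 2 = 185 kips.
Bolt shear governs: 107 kips.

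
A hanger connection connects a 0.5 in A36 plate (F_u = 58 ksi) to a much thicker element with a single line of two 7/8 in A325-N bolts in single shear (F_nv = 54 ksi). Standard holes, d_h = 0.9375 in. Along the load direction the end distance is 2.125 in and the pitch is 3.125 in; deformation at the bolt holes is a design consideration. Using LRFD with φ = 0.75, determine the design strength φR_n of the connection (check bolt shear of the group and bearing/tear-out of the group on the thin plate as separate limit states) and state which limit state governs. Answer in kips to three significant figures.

Bolt shear: A_b = π·0.875²/4 = 0.6013 in²; R_n = 54 × 0.6013 × 2 × 1 = 64.94 kips → 0.75 × 64.94 = 48.7 kips.
Bearing (1.2 l_c t F_u ≤ 2.4 d t F_u): upper limit = 2.4·0.875·0.5·58 = 60.9 kips.
  Edge l_c = 2.125 − 0.9375/2 = 1.656 → r_n = 57.64 kips; interior l_c = 3.125 − 0.9375 = 2.188 → r_n = 60.9 kips.
  R_n,bearing = 1·57.64 + 1·60.9 = 118.5 kips → 0.75 × 118.5 = 88.9 kips.
Bolt shear governs: 48.7 kips.

48.7 kips (bolt shear governs)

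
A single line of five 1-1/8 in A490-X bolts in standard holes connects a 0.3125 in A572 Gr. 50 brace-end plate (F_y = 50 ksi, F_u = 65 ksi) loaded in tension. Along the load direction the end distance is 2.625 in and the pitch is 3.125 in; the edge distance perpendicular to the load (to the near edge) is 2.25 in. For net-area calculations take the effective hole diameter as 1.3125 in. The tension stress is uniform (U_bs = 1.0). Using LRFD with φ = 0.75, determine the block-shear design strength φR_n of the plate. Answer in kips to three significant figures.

Shear plane L_v = 2.625 + 4·3.125 = 15.12 in; A_gv = 15.12 × 0.3125 = 4.727 in².
A_nv = (15.12 − 4.5·1.3125) × 0.3125 = 2.881 in².
A_nt = (2.25 − 0.5·1.3125) × 0.3125 = 0.498 in².
0.6 F_u A_nv = 112.4 kips; 0.6 F_y A_gv = 141.8 kips → shear rupture governs the shear term.
R_n = 112.4 + 1.0 × 65 × 0.498 = 144.7 kips.
Design strength φR_n = 0.75 × 144.7 = 109 kips.

109 kips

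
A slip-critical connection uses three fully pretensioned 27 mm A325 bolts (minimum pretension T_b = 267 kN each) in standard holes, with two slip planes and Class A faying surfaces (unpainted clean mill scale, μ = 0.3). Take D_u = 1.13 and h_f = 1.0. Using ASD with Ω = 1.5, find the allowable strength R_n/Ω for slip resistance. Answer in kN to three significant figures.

R_n = μ · D_u · h_f · T_b · n_s · n_b = 0.3 × 1.13 × 1.0 × 267 × 2 × 3 = 543.1 kN.
Allowable strength R_n/Ω = 543.1 / 1.5 = 362 kN.

362 kN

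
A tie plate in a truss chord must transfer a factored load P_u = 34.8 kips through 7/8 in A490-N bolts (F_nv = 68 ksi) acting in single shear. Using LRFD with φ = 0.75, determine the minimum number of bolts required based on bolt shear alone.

2 bolts

A_b = π·0.875²/4 = 0.6013 in².
Per-bolt design strength φR_n = 0.75 × 68 × 0.6013 × 1 = 30.67 kips.
n ≥ 34.8 / 30.67 = 1.135 → use 2 bolts.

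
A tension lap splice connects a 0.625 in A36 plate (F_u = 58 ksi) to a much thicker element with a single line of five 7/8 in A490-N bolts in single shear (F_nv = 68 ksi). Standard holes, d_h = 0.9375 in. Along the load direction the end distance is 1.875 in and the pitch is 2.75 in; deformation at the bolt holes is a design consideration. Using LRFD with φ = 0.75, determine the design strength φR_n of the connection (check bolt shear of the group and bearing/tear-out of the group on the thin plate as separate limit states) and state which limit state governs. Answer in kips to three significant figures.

Bolt shear: A_b = π·0.875²/4 = 0.6013 in²; R_n = 68 × 0.6013 × 5 × 1 = 204.4 kips → 0.75 × 204.4 = 153 kips.
Bearing (1.2 l_c t F_u ≤ 2.4 d t F_u): upper limit = 2.4·0.875·0.625·58 = 76.12 kips.
  Edge l_c = 1.875 − 0.9375/2 = 1.406 → r_n = 61.17 kips; interior l_c = 2.75 − 0.9375 = 1.812 → r_n = 76.12 kips.
  R_n,bearing = 1·61.17 + 4·76.12 = 365.7 kips → 0.75 × 365.7 = 274 kips.
Bolt shear governs: 153 kips.

153 kips (bolt shear governs)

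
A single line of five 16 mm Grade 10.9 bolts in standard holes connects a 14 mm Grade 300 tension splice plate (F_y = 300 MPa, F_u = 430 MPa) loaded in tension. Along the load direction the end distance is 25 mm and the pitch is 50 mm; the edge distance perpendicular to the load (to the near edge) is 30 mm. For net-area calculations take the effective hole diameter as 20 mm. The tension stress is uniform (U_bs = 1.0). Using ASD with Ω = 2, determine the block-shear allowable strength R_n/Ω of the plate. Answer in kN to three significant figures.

304 kN

Shear plane L_v = 25 + 4·50 = 225 mm; A_gv = 225 × 14 = 3150 mm².
A_nv = (225 − 4.5·20) × 14 = 1890 mm².
A_nt = (30 − 0.5·20) × 14 = 280 mm².
0.6 F_u A_nv = 487.6 kN; 0.6 F_y A_gv = 567 kN → shear rupture governs the shear term.
R_n = 487.6 + 1.0 × 430 × 280 / 1000 = 608 kN.
Allowable strength R_n/Ω = 608 / 2 = 304 kN.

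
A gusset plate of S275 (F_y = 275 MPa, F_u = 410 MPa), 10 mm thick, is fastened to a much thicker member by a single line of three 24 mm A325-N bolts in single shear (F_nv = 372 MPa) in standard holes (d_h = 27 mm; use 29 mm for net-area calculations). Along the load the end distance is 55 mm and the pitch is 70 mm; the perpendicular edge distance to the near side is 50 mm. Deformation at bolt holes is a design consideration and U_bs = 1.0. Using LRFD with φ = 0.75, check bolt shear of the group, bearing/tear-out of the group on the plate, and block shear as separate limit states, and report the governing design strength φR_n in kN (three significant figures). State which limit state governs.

Bolt shear: A_b = π·24²/4 = 452.4 mm²; R_n = 372 × 452.4 × 3 × 1 / 1000 = 504.9 kN → 0.75 × 504.9 = 379 kN.
Bearing: edge l_c = 41.5, r_n = 204.2 kN; interior l_c = 43, r_n = 211.6 kN; R_n = 204.2 + 2·211.6 = 627.3 kN → 470 kN.
Block shear: A_gv = 1950, A_nv = 1225, A_nt = 355 mm²; R_n = min(0.6F_uA_nv, 0.6F_yA_gv) + U_bs·F_u·A_nt = 446.9 kN → 335 kN.
Block shear governs: 335 kN.

335 kN (block shear governs)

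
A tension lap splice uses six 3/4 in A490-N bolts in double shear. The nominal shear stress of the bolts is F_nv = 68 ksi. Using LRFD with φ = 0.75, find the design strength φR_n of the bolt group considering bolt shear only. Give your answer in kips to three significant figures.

270 kips

A_b = π × 0.75² / 4 = 0.4418 in².
R_n = F_nv · A_b · n · n_s = 68 × 0.4418 × 6 × 2 = 360.5 kips.
Design strength φR_n = 0.75 × 360.5 = 270 kips.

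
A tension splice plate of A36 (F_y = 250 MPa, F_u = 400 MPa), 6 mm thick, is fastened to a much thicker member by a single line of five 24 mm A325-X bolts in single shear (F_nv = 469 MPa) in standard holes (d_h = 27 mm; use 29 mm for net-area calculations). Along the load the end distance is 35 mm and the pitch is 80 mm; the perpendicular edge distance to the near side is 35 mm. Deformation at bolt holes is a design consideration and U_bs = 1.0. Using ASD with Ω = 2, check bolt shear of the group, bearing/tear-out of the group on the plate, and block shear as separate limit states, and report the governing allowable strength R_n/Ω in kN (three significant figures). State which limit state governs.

Bolt shear: A_b = π·24²/4 = 452.4 mm²; R_n = 469 × 452.4 × 5 × 1 / 1000 = 1061 kN → 1061 / 2 = 530 kN.
Bearing: edge l_c = 21.5, r_n = 61.92 kN; interior l_c = 53, r_n = 138.2 kN; R_n = 61.92 + 4·138.2 = 614.9 kN → 307 kN.
Block shear: A_gv = 2130, A_nv = 1347, A_nt = 123 mm²; R_n = min(0.6F_uA_nv, 0.6F_yA_gv) + U_bs·F_u·A_nt = 368.7 kN → 184 kN.
Block shear governs: 184 kN.

184 kN (block shear governs)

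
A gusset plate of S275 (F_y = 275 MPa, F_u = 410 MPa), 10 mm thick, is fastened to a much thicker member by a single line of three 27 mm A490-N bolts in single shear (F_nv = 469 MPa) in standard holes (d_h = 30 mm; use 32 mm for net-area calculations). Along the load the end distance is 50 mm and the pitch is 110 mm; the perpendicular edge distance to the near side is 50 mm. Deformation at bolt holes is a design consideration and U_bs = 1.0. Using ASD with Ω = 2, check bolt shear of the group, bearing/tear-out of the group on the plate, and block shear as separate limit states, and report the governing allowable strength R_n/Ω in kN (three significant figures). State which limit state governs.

Bolt shear: A_b = π·27²/4 = 572.6 mm²; R_n = 469 × 572.6 × 3 × 1 / 1000 = 805.6 kN → 805.6 / 2 = 403 kN.
Bearing: edge l_c = 35, r_n = 172.2 kN; interior l_c = 80, r_n = 265.7 kN; R_n = 172.2 + 2·265.7 = 703.6 kN → 352 kN.
Block shear: A_gv = 2700, A_nv = 1900, A_nt = 340 mm²; R_n = min(0.6F_uA_nv, 0.6F_yA_gv) + U_bs·F_u·A_nt = 584.9 kN → 292 kN.
Block shear governs: 292 kN.

292 kN (block shear governs)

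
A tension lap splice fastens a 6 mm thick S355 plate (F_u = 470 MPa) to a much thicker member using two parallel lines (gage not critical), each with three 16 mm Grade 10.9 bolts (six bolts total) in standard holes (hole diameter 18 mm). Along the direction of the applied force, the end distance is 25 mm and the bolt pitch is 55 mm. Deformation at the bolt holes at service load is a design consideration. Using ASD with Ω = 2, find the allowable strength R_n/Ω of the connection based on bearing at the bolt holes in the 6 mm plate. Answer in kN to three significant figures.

271 kN

Per bolt r_n = 1.2 l_c t F_u ≤ 2.4 d t F_u; upper limit = 2.4 × 16 × 6 × 470 / 1000 = 108.3 kN.
Edge bolt: l_c = 25 − 18/2 = 16 mm → 1.2 × 16 × 6 × 470 / 1000 = 54.14 → r_n = 54.14 kN.
Interior bolts: l_c = 55 − 18 = 37 mm → 1.2 × 37 × 6 × 470 / 1000 = 125.2 → r_n = 108.3 kN.
R_n = 2 × 54.14 + 4 × 108.3 = 541.4 kN.
Allowable strength R_n/Ω = 541.4 / 2 = 271 kN.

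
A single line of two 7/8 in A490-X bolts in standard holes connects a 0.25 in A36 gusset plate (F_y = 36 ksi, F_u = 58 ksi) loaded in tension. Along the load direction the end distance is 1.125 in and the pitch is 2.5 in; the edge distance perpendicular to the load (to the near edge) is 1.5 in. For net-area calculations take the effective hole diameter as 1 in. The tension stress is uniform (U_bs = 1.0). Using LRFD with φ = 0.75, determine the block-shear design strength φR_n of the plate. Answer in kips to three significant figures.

24.7 kips

Shear plane L_v = 1.125 + 1·2.5 = 3.625 in; A_gv = 3.625 × 0.25 = 0.9062 in².
A_nv = (3.625 − 1.5·1) × 0.25 = 0.5312 in².
A_nt = (1.5 − 0.5·1) × 0.25 = 0.25 in².
0.6 F_u A_nv = 18.49 kips; 0.6 F_y A_gv = 19.57 kips → shear rupture governs the shear term.
R_n = 18.49 + 1.0 × 58 × 0.25 = 32.99 kips.
Design strength φR_n = 0.75 × 32.99 = 24.7 kips.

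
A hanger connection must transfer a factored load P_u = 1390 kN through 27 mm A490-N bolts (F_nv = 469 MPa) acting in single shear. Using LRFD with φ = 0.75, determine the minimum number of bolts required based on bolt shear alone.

A_b = π·27²/4 = 572.6 mm².
Per-bolt design strength φR_n = 0.75 × 469 × 572.6 × 1 / 1000 = 201.4 kN.
n ≥ 1390 / 201.4 = 6.902 → use 7 bolts.

7 bolts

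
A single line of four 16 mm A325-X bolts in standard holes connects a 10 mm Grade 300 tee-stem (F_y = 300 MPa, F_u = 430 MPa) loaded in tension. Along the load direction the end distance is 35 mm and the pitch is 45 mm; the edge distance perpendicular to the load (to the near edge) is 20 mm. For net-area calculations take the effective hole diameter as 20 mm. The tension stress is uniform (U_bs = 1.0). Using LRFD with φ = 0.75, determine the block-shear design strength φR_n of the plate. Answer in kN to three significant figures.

Shear plane L_v = 35 + 3·45 = 170 mm; A_gv = 170 × 10 = 1700 mm².
A_nv = (170 − 3.5·20) × 10 = 1000 mm².
A_nt = (20 − 0.5·20) × 10 = 100 mm².
0.6 F_u A_nv = 258 kN; 0.6 F_y A_gv = 306 kN → shear rupture governs the shear term.
R_n = 258 + 1.0 × 430 × 100 / 1000 = 301 kN.
Design strength φR_n = 0.75 × 301 = 226 kN.

226 kN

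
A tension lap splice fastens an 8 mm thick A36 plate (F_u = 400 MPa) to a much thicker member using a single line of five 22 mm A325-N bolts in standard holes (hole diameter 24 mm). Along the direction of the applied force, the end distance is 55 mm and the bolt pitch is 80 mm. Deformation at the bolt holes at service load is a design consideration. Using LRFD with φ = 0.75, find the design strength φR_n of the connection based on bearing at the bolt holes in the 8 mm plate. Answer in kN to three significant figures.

631 kN

Per bolt r_n = 1.2 l_c t F_u ≤ 2.4 d t F_u; upper limit = 2.4 × 22 × 8 × 400 / 1000 = 169 kN.
Edge bolt: l_c = 55 − 24/2 = 43 mm → 1.2 × 43 × 8 × 400 / 1000 = 165.1 → r_n = 165.1 kN.
Interior bolts: l_c = 80 − 24 = 56 mm → 1.2 × 56 × 8 × 400 / 1000 = 215 → r_n = 169 kN.
R_n = 1 × 165.1 + 4 × 169 = 841 kN.
Design strength φR_n = 0.75 × 841 = 631 kN.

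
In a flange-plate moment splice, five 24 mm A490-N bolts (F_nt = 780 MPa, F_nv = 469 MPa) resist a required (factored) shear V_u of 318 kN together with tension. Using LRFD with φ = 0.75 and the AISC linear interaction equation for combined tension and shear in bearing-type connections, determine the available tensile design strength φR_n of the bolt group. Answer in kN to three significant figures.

A_b = π·24²/4 = 452.4 mm²; f_rv = 318 × 1000 / (5 × 452.4) = 140.6 MPa.
F'_nt = 1.3 F_nt − (F_nt / φF_nv) f_rv = 1.3·780 − (780/(0.75·469))·140.6 = 702.3 MPa, capped at F_nt → F'_nt = 702.3 MPa.
R_n = F'_nt · A_b · n = 702.3 × 452.4 × 5 / 1000 = 1588 kN.
Design strength φR_n = 0.75 × 1588 = 1190 kN.

1190 kN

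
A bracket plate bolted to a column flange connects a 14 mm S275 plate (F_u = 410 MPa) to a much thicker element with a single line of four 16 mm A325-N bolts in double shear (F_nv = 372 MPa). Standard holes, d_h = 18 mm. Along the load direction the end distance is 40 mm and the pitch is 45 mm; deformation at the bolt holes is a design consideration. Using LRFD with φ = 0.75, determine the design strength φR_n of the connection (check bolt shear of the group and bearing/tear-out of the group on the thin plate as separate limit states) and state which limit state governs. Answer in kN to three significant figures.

449 kN (bolt shear governs)

Bolt shear: A_b = π·16²/4 = 201.1 mm²; R_n = 372 × 201.1 × 4 × 2 / 1000 = 598.4 kN → 0.75 × 598.4 = 449 kN.
Bearing (1.2 l_c t F_u ≤ 2.4 d t F_u): upper limit = 2.4·16·14·410 / 1000 = 220.4 kN.
  Edge l_c = 40 − 18/2 = 31 → r_n = 213.5 kN; interior l_c = 45 − 18 = 27 → r_n = 186 kN.
  R_n,bearing = 1·213.5 + 3·186 = 771.5 kN → 0.75 × 771.5 = 579 kN.
Bolt shear governs: 449 kN.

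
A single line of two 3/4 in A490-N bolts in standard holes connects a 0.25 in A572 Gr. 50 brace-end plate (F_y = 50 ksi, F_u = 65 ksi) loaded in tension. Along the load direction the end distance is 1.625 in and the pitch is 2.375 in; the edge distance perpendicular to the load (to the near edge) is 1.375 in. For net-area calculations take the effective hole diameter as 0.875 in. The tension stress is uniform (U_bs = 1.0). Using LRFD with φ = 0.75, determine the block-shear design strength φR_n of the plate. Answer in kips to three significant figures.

31.1 kips

Shear plane L_v = 1.625 + 1·2.375 = 4 in; A_gv = 4 × 0.25 = 1 in².
A_nv = (4 − 1.5·0.875) × 0.25 = 0.6719 in².
A_nt = (1.375 − 0.5·0.875) × 0.25 = 0.2344 in².
0.6 F_u A_nv = 26.2 kips; 0.6 F_y A_gv = 30 kips → shear rupture governs the shear term.
R_n = 26.2 + 1.0 × 65 × 0.2344 = 41.44 kips.
Design strength φR_n = 0.75 × 41.44 = 31.1 kips.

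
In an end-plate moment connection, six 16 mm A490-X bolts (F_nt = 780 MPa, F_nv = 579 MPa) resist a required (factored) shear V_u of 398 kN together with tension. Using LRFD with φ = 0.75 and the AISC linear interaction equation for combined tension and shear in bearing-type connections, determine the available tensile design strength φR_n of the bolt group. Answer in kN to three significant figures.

A_b = π·16²/4 = 201.1 mm²; f_rv = 398 × 1000 / (6 × 201.1) = 329.9 MPa.
F'_nt = 1.3 F_nt − (F_nt / φF_nv) f_rv = 1.3·780 − (780/(0.75·579))·329.9 = 421.4 MPa, capped at F_nt → F'_nt = 421.4 MPa.
R_n = F'_nt · A_b · n = 421.4 × 201.1 × 6 / 1000 = 508.4 kN.
Design strength φR_n = 0.75 × 508.4 = 381 kN.

381 kN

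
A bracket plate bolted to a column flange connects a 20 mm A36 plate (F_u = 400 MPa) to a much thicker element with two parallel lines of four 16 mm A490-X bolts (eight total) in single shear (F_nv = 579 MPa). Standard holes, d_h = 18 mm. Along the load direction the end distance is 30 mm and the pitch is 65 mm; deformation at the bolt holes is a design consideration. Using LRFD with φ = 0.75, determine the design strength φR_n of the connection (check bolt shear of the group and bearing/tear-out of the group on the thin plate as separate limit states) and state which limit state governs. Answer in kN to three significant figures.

Bolt shear: A_b = π·16²/4 = 201.1 mm²; R_n = 579 × 201.1 × 8 × 1 / 1000 = 931.3 kN → 0.75 × 931.3 = 698 kN.
Bearing (1.2 l_c t F_u ≤ 2.4 d t F_u): upper limit = 2.4·16·20·400 / 1000 = 307.2 kN.
  Edge l_c = 30 − 18/2 = 21 → r_n = 201.6 kN; interior l_c = 65 − 18 = 47 → r_n = 307.2 kN.
  R_n,bearing = 2·201.6 + 6·307.2 = 2246 kN → 0.75 × 2246 = 1680 kN.
Bolt shear governs: 698 kN.

698 kN (bolt shear governs)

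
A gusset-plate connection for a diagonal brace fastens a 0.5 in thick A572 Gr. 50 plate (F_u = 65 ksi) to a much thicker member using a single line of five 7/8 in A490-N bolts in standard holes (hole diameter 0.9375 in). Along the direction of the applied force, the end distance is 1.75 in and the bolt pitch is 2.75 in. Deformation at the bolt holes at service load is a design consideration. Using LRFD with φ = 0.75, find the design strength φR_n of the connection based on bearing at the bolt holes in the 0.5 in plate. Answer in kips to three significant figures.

Per bolt r_n = 1.2 l_c t F_u ≤ 2.4 d t F_u; upper limit = 2.4 × 0.875 × 0.5 × 65 = 68.25 kips.
Edge bolt: l_c = 1.75 − 0.9375/2 = 1.281 in → 1.2 × 1.281 × 0.5 × 65 = 49.97 → r_n = 49.97 kips.
Interior bolts: l_c = 2.75 − 0.9375 = 1.812 in → 1.2 × 1.812 × 0.5 × 65 = 70.69 → r_n = 68.25 kips.
R_n = 1 × 49.97 + 4 × 68.25 = 323 kips.
Design strength φR_n = 0.75 × 323 = 242 kips.

242 kips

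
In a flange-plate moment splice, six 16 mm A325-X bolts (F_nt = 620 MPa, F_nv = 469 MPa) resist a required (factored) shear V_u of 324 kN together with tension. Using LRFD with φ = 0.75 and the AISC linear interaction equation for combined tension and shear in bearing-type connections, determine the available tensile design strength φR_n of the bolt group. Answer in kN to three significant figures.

301 kN

A_b = π·16²/4 = 201.1 mm²; f_rv = 324 × 1000 / (6 × 201.1) = 268.6 MPa.
F'_nt = 1.3 F_nt − (F_nt / φF_nv) f_rv = 1.3·620 − (620/(0.75·469))·268.6 = 332.6 MPa, capped at F_nt → F'_nt = 332.6 MPa.
R_n = F'_nt · A_b · n = 332.6 × 201.1 × 6 / 1000 = 401.2 kN.
Design strength φR_n = 0.75 × 401.2 = 301 kN.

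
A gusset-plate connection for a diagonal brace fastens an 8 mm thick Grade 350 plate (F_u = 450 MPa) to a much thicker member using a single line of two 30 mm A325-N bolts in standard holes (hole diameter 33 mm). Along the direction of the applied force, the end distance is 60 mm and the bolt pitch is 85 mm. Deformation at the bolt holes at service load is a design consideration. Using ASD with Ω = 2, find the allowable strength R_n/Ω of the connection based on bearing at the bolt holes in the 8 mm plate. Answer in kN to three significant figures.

206 kN

Per bolt r_n = 1.2 l_c t F_u ≤ 2.4 d t F_u; upper limit = 2.4 × 30 × 8 × 450 / 1000 = 259.2 kN.
Edge bolt: l_c = 60 − 33/2 = 43.5 mm → 1.2 × 43.5 × 8 × 450 / 1000 = 187.9 → r_n = 187.9 kN.
Interior bolts: l_c = 85 − 33 = 52 mm → 1.2 × 52 × 8 × 450 / 1000 = 224.6 → r_n = 224.6 kN.
R_n = 1 × 187.9 + 1 × 224.6 = 412.6 kN.
Allowable strength R_n/Ω = 412.6 / 2 = 206 kN.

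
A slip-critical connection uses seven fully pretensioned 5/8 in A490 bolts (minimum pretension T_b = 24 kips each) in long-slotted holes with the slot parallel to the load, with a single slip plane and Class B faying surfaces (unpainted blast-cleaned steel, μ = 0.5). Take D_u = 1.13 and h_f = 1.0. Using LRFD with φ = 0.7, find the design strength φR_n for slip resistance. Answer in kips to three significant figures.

R_n = μ · D_u · h_f · T_b · n_s · n_b = 0.5 × 1.13 × 1.0 × 24 × 1 × 7 = 94.92 kips.
Design strength φR_n = 0.7 × 94.92 = 66.4 kips.

66.4 kips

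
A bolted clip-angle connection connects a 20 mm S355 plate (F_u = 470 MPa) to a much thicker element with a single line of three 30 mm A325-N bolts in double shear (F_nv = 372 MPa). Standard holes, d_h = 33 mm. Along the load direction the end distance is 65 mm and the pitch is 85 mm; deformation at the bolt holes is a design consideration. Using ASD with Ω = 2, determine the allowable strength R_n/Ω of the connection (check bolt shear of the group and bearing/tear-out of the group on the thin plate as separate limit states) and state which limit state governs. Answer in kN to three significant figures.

789 kN (bolt shear governs)

Bolt shear: A_b = π·30²/4 = 706.9 mm²; R_n = 372 × 706.9 × 3 × 2 / 1000 = 1578 kN → 1578 / 2 = 789 kN.
Bearing (1.2 l_c t F_u ≤ 2.4 d t F_u): upper limit = 2.4·30·20·470 / 1000 = 676.8 kN.
  Edge l_c = 65 − 33/2 = 48.5 → r_n = 547.1 kN; interior l_c = 85 − 33 = 52 → r_n = 586.6 kN.
  R_n,bearing = 1·547.1 + 2·586.6 = 1720 kN → 1720 / 2 = 860 kN.
Bolt shear governs: 789 kN.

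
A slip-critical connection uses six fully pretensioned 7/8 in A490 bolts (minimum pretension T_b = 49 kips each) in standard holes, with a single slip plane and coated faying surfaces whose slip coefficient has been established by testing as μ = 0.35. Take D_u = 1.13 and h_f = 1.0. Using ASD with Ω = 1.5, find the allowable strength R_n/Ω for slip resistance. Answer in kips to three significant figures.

77.5 kips

R_n = μ · D_u · h_f · T_b · n_s · n_b = 0.35 × 1.13 × 1.0 × 49 × 1 × 6 = 116.3 kips.
Allowable strength R_n/Ω = 116.3 / 1.5 = 77.5 kips.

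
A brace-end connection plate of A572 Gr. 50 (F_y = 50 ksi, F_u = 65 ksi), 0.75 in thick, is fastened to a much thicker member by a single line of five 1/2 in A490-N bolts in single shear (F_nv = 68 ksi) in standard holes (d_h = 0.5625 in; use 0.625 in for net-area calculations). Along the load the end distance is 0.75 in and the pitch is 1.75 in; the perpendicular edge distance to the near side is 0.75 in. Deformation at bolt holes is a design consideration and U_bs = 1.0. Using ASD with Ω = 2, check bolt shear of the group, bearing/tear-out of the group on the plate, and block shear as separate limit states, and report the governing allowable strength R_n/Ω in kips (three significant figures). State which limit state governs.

33.4 kips (bolt shear governs)

Bolt shear: A_b = π·0.5²/4 = 0.1963 in²; R_n = 68 × 0.1963 × 5 × 1 = 66.76 kips → 66.76 / 2 = 33.4 kips.
Bearing: edge l_c = 0.4688, r_n = 27.42 kips; interior l_c = 1.188, r_n = 58.5 kips; R_n = 27.42 + 4·58.5 = 261.4 kips → 131 kips.
Block shear: A_gv = 5.812, A_nv = 3.703, A_nt = 0.3281 in²; R_n = min(0.6F_uA_nv, 0.6F_yA_gv) + U_bs·F_u·A_nt = 165.8 kips → 82.9 kips.
Bolt shear governs: 33.4 kips.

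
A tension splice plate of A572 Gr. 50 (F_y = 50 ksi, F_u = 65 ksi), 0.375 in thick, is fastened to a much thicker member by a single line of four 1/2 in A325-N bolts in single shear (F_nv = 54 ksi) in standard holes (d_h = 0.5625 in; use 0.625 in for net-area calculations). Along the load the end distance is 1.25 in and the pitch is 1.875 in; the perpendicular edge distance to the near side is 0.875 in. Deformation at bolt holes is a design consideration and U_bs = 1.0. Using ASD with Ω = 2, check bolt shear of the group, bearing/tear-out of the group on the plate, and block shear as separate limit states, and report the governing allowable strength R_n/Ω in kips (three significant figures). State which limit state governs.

21.2 kips (bolt shear governs)

Bolt shear: A_b = π·0.5²/4 = 0.1963 in²; R_n = 54 × 0.1963 × 4 × 1 = 42.41 kips → 42.41 / 2 = 21.2 kips.
Bearing: edge l_c = 0.9688, r_n = 28.34 kips; interior l_c = 1.312, r_n = 29.25 kips; R_n = 28.34 + 3·29.25 = 116.1 kips → 58 kips.
Block shear: A_gv = 2.578, A_nv = 1.758, A_nt = 0.2109 in²; R_n = min(0.6F_uA_nv, 0.6F_yA_gv) + U_bs·F_u·A_nt = 82.27 kips → 41.1 kips.
Bolt shear governs: 21.2 kips.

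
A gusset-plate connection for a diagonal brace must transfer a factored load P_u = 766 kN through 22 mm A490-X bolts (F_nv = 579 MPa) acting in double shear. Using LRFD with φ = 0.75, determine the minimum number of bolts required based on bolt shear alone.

A_b = π·22²/4 = 380.1 mm².
Per-bolt design strength φR_n = 0.75 × 579 × 380.1 × 2 / 1000 = 330.1 kN.
n ≥ 766 / 330.1 = 2.32 → use 3 bolts.

3 bolts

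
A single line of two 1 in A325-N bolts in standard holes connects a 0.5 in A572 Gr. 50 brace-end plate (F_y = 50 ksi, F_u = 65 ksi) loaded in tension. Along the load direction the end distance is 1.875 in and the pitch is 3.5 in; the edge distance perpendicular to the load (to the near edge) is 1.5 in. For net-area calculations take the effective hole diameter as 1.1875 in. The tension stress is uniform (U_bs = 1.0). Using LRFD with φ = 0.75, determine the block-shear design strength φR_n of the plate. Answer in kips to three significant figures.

74.6 kips

Shear plane L_v = 1.875 + 1·3.5 = 5.375 in; A_gv = 5.375 × 0.5 = 2.688 in².
A_nv = (5.375 − 1.5·1.1875) × 0.5 = 1.797 in².
A_nt = (1.5 − 0.5·1.1875) × 0.5 = 0.4531 in².
0.6 F_u A_nv = 70.08 kips; 0.6 F_y A_gv = 80.62 kips → shear rupture governs the shear term.
R_n = 70.08 + 1.0 × 65 × 0.4531 = 99.53 kips.
Design strength φR_n = 0.75 × 99.53 = 74.6 kips.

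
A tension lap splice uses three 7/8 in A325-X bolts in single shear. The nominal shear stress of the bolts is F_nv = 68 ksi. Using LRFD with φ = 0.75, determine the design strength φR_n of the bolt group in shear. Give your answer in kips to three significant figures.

A_b = π × 0.875² / 4 = 0.6013 in².
R_n = F_nv · A_b · n · n_s = 68 × 0.6013 × 3 × 1 = 122.7 kips.
Design strength φR_n = 0.75 × 122.7 = 92 kips.

92 kips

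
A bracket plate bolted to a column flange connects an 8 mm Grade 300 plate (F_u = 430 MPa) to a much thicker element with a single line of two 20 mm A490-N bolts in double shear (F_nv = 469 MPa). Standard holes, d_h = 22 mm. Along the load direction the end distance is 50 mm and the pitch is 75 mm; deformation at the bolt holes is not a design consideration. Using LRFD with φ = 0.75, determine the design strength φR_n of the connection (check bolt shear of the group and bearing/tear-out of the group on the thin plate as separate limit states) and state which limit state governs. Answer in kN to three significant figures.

306 kN (bearing governs)

Bolt shear: A_b = π·20²/4 = 314.2 mm²; R_n = 469 × 314.2 × 2 × 2 / 1000 = 589.4 kN → 0.75 × 589.4 = 442 kN.
Bearing (1.5 l_c t F_u ≤ 3.0 d t F_u): upper limit = 3.0·20·8·430 / 1000 = 206.4 kN.
  Edge l_c = 50 − 22/2 = 39 → r_n = 201.2 kN; interior l_c = 75 − 22 = 53 → r_n = 206.4 kN.
  R_n,bearing = 1·201.2 + 1·206.4 = 407.6 kN → 0.75 × 407.6 = 306 kN.
Bearing governs: 306 kN.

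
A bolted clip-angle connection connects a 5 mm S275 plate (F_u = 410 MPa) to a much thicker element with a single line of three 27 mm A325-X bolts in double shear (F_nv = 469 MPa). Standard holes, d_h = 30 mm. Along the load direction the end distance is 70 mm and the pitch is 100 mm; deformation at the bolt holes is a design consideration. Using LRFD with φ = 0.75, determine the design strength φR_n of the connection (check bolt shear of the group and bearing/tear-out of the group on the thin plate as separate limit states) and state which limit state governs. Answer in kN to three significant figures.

299 kN (bearing governs)

Bolt shear: A_b = π·27²/4 = 572.6 mm²; R_n = 469 × 572.6 × 3 × 2 / 1000 = 1611 kN → 0.75 × 1611 = 1210 kN.
Bearing (1.2 l_c t F_u ≤ 2.4 d t F_u): upper limit = 2.4·27·5·410 / 1000 = 132.8 kN.
  Edge l_c = 70 − 30/2 = 55 → r_n = 132.8 kN; interior l_c = 100 − 30 = 70 → r_n = 132.8 kN.
  R_n,bearing = 1·132.8 + 2·132.8 = 398.5 kN → 0.75 × 398.5 = 299 kN.
Bearing governs: 299 kN.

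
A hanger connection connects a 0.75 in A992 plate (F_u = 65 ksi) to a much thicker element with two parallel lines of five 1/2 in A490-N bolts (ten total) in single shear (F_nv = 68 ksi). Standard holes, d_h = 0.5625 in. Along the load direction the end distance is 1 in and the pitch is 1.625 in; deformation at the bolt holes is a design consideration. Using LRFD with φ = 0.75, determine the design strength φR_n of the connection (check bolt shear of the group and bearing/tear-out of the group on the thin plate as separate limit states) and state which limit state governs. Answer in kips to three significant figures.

100 kips (bolt shear governs)

Bolt shear: A_b = π·0.5²/4 = 0.1963 in²; R_n = 68 × 0.1963 × 10 × 1 = 133.5 kips → 0.75 × 133.5 = 100 kips.
Bearing (1.2 l_c t F_u ≤ 2.4 d t F_u): upper limit = 2.4·0.5·0.75·65 = 58.5 kips.
  Edge l_c = 1 − 0.5625/2 = 0.7188 → r_n = 42.05 kips; interior l_c = 1.625 − 0.5625 = 1.062 → r_n = 58.5 kips.
  R_n,bearing = 2·42.05 + 8·58.5 = 552.1 kips → 0.75 × 552.1 = 414 kips.
Bolt shear governs: 100 kips.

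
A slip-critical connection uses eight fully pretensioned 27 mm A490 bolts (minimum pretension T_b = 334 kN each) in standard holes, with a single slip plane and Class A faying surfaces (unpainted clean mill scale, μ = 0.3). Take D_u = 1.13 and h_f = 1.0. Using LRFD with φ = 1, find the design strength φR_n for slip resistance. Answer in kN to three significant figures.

906 kN

R_n = μ · D_u · h_f · T_b · n_s · n_b = 0.3 × 1.13 × 1.0 × 334 × 1 × 8 = 905.8 kN.
Design strength φR_n = 1 × 905.8 = 906 kN.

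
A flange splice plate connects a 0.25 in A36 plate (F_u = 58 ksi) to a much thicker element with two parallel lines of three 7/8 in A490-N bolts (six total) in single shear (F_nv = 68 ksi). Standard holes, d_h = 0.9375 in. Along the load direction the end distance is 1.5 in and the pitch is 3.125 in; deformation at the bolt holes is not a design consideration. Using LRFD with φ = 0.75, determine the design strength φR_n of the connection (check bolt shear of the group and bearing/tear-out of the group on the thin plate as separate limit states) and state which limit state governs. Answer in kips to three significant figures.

148 kips (bearing governs)

Bolt shear: A_b = π·0.875²/4 = 0.6013 in²; R_n = 68 × 0.6013 × 6 × 1 = 245.3 kips → 0.75 × 245.3 = 184 kips.
Bearing (1.5 l_c t F_u ≤ 3.0 d t F_u): upper limit = 3.0·0.875·0.25·58 = 38.06 kips.
  Edge l_c = 1.5 − 0.9375/2 = 1.031 → r_n = 22.43 kips; interior l_c = 3.125 − 0.9375 = 2.188 → r_n = 38.06 kips.
  R_n,bearing = 2·22.43 + 4·38.06 = 197.1 kips → 0.75 × 197.1 = 148 kips.
Bearing governs: 148 kips.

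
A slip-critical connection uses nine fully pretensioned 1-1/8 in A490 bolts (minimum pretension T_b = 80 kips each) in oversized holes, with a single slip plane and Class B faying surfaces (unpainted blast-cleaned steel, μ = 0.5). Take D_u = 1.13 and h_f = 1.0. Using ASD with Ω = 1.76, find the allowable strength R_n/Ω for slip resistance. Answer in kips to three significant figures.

231 kips

R_n = μ · D_u · h_f · T_b · n_s · n_b = 0.5 × 1.13 × 1.0 × 80 × 1 × 9 = 406.8 kips.
Allowable strength R_n/Ω = 406.8 / 1.76 = 231 kips.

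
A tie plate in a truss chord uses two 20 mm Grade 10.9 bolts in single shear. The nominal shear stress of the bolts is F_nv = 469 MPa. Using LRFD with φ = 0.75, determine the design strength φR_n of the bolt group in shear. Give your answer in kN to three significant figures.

221 kN

A_b = π × 20² / 4 = 314.2 mm².
R_n = F_nv · A_b · n · n_s = 469 × 314.2 × 2 × 1 / 1000 = 294.7 kN.
Design strength φR_n = 0.75 × 294.7 = 221 kN.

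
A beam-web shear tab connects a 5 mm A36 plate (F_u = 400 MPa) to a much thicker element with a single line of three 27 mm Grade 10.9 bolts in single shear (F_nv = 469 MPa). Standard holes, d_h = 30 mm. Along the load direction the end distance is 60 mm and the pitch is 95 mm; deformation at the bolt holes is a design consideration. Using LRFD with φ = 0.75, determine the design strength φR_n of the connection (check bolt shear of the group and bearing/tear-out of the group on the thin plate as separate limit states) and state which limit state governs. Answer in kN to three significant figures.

275 kN (bearing governs)

Bolt shear: A_b = π·27²/4 = 572.6 mm²; R_n = 469 × 572.6 × 3 × 1 / 1000 = 805.6 kN → 0.75 × 805.6 = 604 kN.
Bearing (1.2 l_c t F_u ≤ 2.4 d t F_u): upper limit = 2.4·27·5·400 / 1000 = 129.6 kN.
  Edge l_c = 60 − 30/2 = 45 → r_n = 108 kN; interior l_c = 95 − 30 = 65 → r_n = 129.6 kN.
  R_n,bearing = 1·108 + 2·129.6 = 367.2 kN → 0.75 × 367.2 = 275 kN.
Bearing governs: 275 kN.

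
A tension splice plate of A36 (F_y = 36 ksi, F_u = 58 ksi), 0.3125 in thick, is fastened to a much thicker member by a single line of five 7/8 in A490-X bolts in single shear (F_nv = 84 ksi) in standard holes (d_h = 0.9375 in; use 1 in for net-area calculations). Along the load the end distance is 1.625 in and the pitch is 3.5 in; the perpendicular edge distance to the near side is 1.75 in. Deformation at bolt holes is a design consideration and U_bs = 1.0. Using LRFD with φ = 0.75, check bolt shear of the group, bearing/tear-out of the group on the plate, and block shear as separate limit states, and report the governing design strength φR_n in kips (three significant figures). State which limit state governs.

Bolt shear: A_b = π·0.875²/4 = 0.6013 in²; R_n = 84 × 0.6013 × 5 × 1 = 252.6 kips → 0.75 × 252.6 = 189 kips.
Bearing: edge l_c = 1.156, r_n = 25.15 kips; interior l_c = 2.562, r_n = 38.06 kips; R_n = 25.15 + 4·38.06 = 177.4 kips → 133 kips.
Block shear: A_gv = 4.883, A_nv = 3.477, A_nt = 0.3906 in²; R_n = min(0.6F_uA_nv, 0.6F_yA_gv) + U_bs·F_u·A_nt = 128.1 kips → 96.1 kips.
Block shear governs: 96.1 kips.

96.1 kips (block shear governs)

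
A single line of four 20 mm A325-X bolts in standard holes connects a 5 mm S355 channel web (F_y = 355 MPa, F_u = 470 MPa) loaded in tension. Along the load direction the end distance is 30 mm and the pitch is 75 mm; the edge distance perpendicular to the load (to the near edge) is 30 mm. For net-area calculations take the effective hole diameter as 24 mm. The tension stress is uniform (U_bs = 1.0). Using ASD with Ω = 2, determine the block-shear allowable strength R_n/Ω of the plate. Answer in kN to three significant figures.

Shear plane L_v = 30 + 3·75 = 255 mm; A_gv = 255 × 5 = 1275 mm².
A_nv = (255 − 3.5·24) × 5 = 855 mm².
A_nt = (30 − 0.5·24) × 5 = 90 mm².
0.6 F_u A_nv = 241.1 kN; 0.6 F_y A_gv = 271.6 kN → shear rupture governs the shear term.
R_n = 241.1 + 1.0 × 470 × 90 / 1000 = 283.4 kN.
Allowable strength R_n/Ω = 283.4 / 2 = 142 kN.

142 kN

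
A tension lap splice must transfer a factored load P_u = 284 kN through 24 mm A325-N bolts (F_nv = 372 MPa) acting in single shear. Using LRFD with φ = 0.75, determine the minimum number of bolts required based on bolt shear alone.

A_b = π·24²/4 = 452.4 mm².
Per-bolt design strength φR_n = 0.75 × 372 × 452.4 × 1 / 1000 = 126.2 kN.
n ≥ 284 / 126.2 = 2.25 → use 3 bolts.

3 bolts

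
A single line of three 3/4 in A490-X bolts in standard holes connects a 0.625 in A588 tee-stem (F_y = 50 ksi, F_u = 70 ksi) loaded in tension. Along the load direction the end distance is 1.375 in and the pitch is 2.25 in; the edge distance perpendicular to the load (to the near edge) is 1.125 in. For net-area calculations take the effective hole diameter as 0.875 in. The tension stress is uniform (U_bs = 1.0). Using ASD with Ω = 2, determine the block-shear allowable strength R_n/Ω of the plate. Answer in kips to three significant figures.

Shear plane L_v = 1.375 + 2·2.25 = 5.875 in; A_gv = 5.875 × 0.625 = 3.672 in².
A_nv = (5.875 − 2.5·0.875) × 0.625 = 2.305 in².
A_nt = (1.125 − 0.5·0.875) × 0.625 = 0.4297 in².
0.6 F_u A_nv = 96.8 kips; 0.6 F_y A_gv = 110.2 kips → shear rupture governs the shear term.
R_n = 96.8 + 1.0 × 70 × 0.4297 = 126.9 kips.
Allowable strength R_n/Ω = 126.9 / 2 = 63.4 kips.

63.4 kips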